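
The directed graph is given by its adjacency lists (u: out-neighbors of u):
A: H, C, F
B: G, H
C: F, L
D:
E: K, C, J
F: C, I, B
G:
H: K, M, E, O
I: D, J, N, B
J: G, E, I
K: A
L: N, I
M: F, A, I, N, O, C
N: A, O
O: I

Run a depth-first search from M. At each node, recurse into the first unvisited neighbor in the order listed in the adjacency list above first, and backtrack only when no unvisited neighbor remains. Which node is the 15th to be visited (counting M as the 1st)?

Visit M
M → F
F → C
C → L
L → N
N → A
A → H
H → K
H → E
E → J
J → G
J → I
I → D
I → B
H → O

Visit order: M, F, C, L, N, A, H, K, E, J, G, I, D, B, O

O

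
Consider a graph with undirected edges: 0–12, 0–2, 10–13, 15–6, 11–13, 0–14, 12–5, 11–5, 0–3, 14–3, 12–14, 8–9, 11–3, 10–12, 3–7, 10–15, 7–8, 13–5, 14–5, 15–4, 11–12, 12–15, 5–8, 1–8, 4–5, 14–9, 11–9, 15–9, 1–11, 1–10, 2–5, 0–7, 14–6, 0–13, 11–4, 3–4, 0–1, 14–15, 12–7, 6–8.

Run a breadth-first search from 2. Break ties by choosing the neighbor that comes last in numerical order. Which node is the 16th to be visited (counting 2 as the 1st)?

Visit 2; enqueue 5, 0 → queue [5, 0]
Visit 5; enqueue 14, 13, 12, 11, 8, 4 → queue [0, 14, 13, 12, 11, 8, 4]
Visit 0; enqueue 7, 3, 1 → queue [14, 13, 12, 11, 8, 4, 7, 3, 1]
Visit 14; enqueue 15, 9, 6 → queue [13, 12, 11, 8, 4, 7, 3, 1, 15, 9, 6]
Visit 13; enqueue 10 → queue [12, 11, 8, 4, 7, 3, 1, 15, 9, 6, 10]
Visit 12 → queue [11, 8, 4, 7, 3, 1, 15, 9, 6, 10]
Visit 11 → queue [8, 4, 7, 3, 1, 15, 9, 6, 10]
Visit 8 → queue [4, 7, 3, 1, 15, 9, 6, 10]
Visit 4 → queue [7, 3, 1, 15, 9, 6, 10]
Visit 7 → queue [3, 1, 15, 9, 6, 10]
Visit 3 → queue [1, 15, 9, 6, 10]
Visit 1 → queue [15, 9, 6, 10]
Visit 15 → queue [9, 6, 10]
Visit 9 → queue [6, 10]
Visit 6 → queue [10]
Visit 10 → queue []

Visit order: 2, 5, 0, 14, 13, 12, 11, 8, 4, 7, 3, 1, 15, 9, 6, 10

10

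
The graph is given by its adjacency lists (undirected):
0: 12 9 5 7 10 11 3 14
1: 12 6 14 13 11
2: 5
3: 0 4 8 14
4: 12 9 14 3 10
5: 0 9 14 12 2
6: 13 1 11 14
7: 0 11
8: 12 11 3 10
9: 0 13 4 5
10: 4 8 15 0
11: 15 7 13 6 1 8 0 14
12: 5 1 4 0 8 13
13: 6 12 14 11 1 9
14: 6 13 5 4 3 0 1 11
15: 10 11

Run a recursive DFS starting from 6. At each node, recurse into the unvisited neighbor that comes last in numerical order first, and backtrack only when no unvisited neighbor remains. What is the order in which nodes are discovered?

Visit 6
6 → 14
14 → 13
13 → 12
12 → 8
8 → 11
11 → 15
15 → 10
10 → 4
4 → 9
9 → 5
5 → 2
5 → 0
0 → 7
0 → 3
11 → 1

6 14 13 12 8 11 15 10 4 9 5 2 0 7 3 1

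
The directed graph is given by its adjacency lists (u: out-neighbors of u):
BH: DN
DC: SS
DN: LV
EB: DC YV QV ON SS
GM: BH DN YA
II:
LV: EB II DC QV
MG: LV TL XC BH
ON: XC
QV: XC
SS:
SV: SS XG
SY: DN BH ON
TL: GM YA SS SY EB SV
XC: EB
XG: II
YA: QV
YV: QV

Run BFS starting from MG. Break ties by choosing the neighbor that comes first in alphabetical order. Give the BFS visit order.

Visit MG; enqueue BH, LV, TL, XC → queue [BH, LV, TL, XC]
Visit BH; enqueue DN → queue [LV, TL, XC, DN]
Visit LV; enqueue DC, EB, II, QV → queue [TL, XC, DN, DC, EB, II, QV]
Visit TL; enqueue GM, SS, SV, SY, YA → queue [XC, DN, DC, EB, II, QV, GM, SS, SV, SY, YA]
Visit XC → queue [DN, DC, EB, II, QV, GM, SS, SV, SY, YA]
Visit DN → queue [DC, EB, II, QV, GM, SS, SV, SY, YA]
Visit DC → queue [EB, II, QV, GM, SS, SV, SY, YA]
Visit EB; enqueue ON, YV → queue [II, QV, GM, SS, SV, SY, YA, ON, YV]
Visit II → queue [QV, GM, SS, SV, SY, YA, ON, YV]
Visit QV → queue [GM, SS, SV, SY, YA, ON, YV]
Visit GM → queue [SS, SV, SY, YA, ON, YV]
Visit SS → queue [SV, SY, YA, ON, YV]
Visit SV; enqueue XG → queue [SY, YA, ON, YV, XG]
Visit SY → queue [YA, ON, YV, XG]
Visit YA → queue [ON, YV, XG]
Visit ON → queue [YV, XG]
Visit YV → queue [XG]
Visit XG → queue []

MG, BH, LV, TL, XC, DN, DC, EB, II, QV, GM, SS, SV, SY, YA, ON, YV, XG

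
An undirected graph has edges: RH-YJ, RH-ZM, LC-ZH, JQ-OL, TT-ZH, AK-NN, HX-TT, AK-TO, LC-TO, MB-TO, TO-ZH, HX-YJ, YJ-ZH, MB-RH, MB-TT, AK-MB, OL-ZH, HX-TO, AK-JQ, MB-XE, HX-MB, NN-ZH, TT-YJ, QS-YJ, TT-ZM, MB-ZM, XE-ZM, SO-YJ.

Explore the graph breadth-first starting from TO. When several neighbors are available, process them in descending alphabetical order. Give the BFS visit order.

TO, ZH, MB, LC, HX, AK, YJ, TT, OL, NN, ZM, XE, RH, JQ, SO, QS

Visit TO; enqueue ZH, MB, LC, HX, AK → queue [ZH, MB, LC, HX, AK]
Visit ZH; enqueue YJ, TT, OL, NN → queue [MB, LC, HX, AK, YJ, TT, OL, NN]
Visit MB; enqueue ZM, XE, RH → queue [LC, HX, AK, YJ, TT, OL, NN, ZM, XE, RH]
Visit LC → queue [HX, AK, YJ, TT, OL, NN, ZM, XE, RH]
Visit HX → queue [AK, YJ, TT, OL, NN, ZM, XE, RH]
Visit AK; enqueue JQ → queue [YJ, TT, OL, NN, ZM, XE, RH, JQ]
Visit YJ; enqueue SO, QS → queue [TT, OL, NN, ZM, XE, RH, JQ, SO, QS]
Visit TT → queue [OL, NN, ZM, XE, RH, JQ, SO, QS]
Visit OL → queue [NN, ZM, XE, RH, JQ, SO, QS]
Visit NN → queue [ZM, XE, RH, JQ, SO, QS]
Visit ZM → queue [XE, RH, JQ, SO, QS]
Visit XE → queue [RH, JQ, SO, QS]
Visit RH → queue [JQ, SO, QS]
Visit JQ → queue [SO, QS]
Visit SO → queue [QS]
Visit QS → queue []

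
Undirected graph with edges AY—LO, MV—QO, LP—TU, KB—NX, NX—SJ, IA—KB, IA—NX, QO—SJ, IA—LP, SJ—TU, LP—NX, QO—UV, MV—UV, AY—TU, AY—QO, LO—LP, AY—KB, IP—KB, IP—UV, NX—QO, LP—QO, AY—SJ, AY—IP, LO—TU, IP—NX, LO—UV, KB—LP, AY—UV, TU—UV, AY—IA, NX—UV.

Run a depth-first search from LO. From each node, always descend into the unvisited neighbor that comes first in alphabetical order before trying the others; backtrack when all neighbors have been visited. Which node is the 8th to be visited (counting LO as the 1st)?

QO

Visit LO
LO → AY
AY → IA
IA → KB
KB → IP
IP → NX
NX → LP
LP → QO
QO → MV
MV → UV
UV → TU
TU → SJ

Visit order: LO, AY, IA, KB, IP, NX, LP, QO, MV, UV, TU, SJ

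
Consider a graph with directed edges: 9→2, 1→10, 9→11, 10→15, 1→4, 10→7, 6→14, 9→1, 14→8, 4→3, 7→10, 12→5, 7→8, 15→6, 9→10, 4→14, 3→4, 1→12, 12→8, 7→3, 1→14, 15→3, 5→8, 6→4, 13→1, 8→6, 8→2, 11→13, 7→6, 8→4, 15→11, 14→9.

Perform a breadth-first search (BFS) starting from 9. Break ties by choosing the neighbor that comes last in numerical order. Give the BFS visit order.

9 11 10 2 1 13 15 7 14 12 4 6 3 8 5

Visit 9; enqueue 11, 10, 2, 1 → queue [11, 10, 2, 1]
Visit 11; enqueue 13 → queue [10, 2, 1, 13]
Visit 10; enqueue 15, 7 → queue [2, 1, 13, 15, 7]
Visit 2 → queue [1, 13, 15, 7]
Visit 1; enqueue 14, 12, 4 → queue [13, 15, 7, 14, 12, 4]
Visit 13 → queue [15, 7, 14, 12, 4]
Visit 15; enqueue 6, 3 → queue [7, 14, 12, 4, 6, 3]
Visit 7; enqueue 8 → queue [14, 12, 4, 6, 3, 8]
Visit 14 → queue [12, 4, 6, 3, 8]
Visit 12; enqueue 5 → queue [4, 6, 3, 8, 5]
Visit 4 → queue [6, 3, 8, 5]
Visit 6 → queue [3, 8, 5]
Visit 3 → queue [8, 5]
Visit 8 → queue [5]
Visit 5 → queue []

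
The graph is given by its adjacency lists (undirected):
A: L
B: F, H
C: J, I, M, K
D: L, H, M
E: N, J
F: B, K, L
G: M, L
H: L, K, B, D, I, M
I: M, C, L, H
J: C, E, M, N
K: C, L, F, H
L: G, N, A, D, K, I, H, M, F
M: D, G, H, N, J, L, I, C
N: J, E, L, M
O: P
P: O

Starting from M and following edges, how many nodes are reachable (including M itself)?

14

BFS from M visits: M, D, G, H, N, J, L, I, C, K, B, E, A, F
Reachable nodes: 14 of 16 total.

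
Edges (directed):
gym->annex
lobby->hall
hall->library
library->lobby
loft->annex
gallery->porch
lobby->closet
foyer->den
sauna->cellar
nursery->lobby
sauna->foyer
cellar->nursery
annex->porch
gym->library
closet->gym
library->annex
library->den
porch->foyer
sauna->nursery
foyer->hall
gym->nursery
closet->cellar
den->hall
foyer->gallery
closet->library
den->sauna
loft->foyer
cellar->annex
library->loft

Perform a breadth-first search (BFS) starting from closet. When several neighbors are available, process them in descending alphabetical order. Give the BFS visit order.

closet library gym cellar loft lobby den annex nursery foyer hall sauna porch gallery

Visit closet; enqueue library, gym, cellar → queue [library, gym, cellar]
Visit library; enqueue loft, lobby, den, annex → queue [gym, cellar, loft, lobby, den, annex]
Visit gym; enqueue nursery → queue [cellar, loft, lobby, den, annex, nursery]
Visit cellar → queue [loft, lobby, den, annex, nursery]
Visit loft; enqueue foyer → queue [lobby, den, annex, nursery, foyer]
Visit lobby; enqueue hall → queue [den, annex, nursery, foyer, hall]
Visit den; enqueue sauna → queue [annex, nursery, foyer, hall, sauna]
Visit annex; enqueue porch → queue [nursery, foyer, hall, sauna, porch]
Visit nursery → queue [foyer, hall, sauna, porch]
Visit foyer; enqueue gallery → queue [hall, sauna, porch, gallery]
Visit hall → queue [sauna, porch, gallery]
Visit sauna → queue [porch, gallery]
Visit porch → queue [gallery]
Visit gallery → queue []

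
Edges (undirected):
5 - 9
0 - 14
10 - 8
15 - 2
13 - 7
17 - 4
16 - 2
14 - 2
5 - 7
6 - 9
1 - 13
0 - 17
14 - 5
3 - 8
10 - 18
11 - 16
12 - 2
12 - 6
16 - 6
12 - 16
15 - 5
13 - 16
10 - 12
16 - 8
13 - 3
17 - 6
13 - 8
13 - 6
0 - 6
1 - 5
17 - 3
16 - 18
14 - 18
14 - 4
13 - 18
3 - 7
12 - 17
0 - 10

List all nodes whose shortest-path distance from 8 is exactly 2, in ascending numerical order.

0, 1, 2, 6, 7, 11, 12, 17, 18

Level 0: 8
Level 1: 3, 10, 13, 16
Level 2: 0, 1, 2, 6, 7, 11, 12, 17, 18
Level 3: 4, 5, 9, 14, 15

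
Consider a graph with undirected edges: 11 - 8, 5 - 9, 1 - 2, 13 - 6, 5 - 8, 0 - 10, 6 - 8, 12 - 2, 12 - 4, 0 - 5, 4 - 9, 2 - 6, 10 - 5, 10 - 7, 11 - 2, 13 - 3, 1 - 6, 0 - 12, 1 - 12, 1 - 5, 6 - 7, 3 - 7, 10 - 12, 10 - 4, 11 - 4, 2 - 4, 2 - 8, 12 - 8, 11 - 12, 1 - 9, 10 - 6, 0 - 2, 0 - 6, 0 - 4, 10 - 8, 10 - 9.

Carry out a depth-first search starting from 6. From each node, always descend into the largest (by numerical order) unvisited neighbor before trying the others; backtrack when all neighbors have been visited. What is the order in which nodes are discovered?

Visit 6
6 → 13
13 → 3
3 → 7
7 → 10
10 → 12
12 → 11
11 → 8
8 → 5
5 → 9
9 → 4
4 → 2
2 → 1
2 → 0

6, 13, 3, 7, 10, 12, 11, 8, 5, 9, 4, 2, 1, 0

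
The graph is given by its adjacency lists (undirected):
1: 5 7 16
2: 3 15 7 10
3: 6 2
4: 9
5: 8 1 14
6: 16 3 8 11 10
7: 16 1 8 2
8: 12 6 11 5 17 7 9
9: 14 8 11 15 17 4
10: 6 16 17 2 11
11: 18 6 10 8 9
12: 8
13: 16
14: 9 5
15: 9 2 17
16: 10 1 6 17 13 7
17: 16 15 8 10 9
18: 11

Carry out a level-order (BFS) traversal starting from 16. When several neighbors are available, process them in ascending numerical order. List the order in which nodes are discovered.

Visit 16; enqueue 1, 6, 7, 10, 13, 17 → queue [1, 6, 7, 10, 13, 17]
Visit 1; enqueue 5 → queue [6, 7, 10, 13, 17, 5]
Visit 6; enqueue 3, 8, 11 → queue [7, 10, 13, 17, 5, 3, 8, 11]
Visit 7; enqueue 2 → queue [10, 13, 17, 5, 3, 8, 11, 2]
Visit 10 → queue [13, 17, 5, 3, 8, 11, 2]
Visit 13 → queue [17, 5, 3, 8, 11, 2]
Visit 17; enqueue 9, 15 → queue [5, 3, 8, 11, 2, 9, 15]
Visit 5; enqueue 14 → queue [3, 8, 11, 2, 9, 15, 14]
Visit 3 → queue [8, 11, 2, 9, 15, 14]
Visit 8; enqueue 12 → queue [11, 2, 9, 15, 14, 12]
Visit 11; enqueue 18 → queue [2, 9, 15, 14, 12, 18]
Visit 2 → queue [9, 15, 14, 12, 18]
Visit 9; enqueue 4 → queue [15, 14, 12, 18, 4]
Visit 15 → queue [14, 12, 18, 4]
Visit 14 → queue [12, 18, 4]
Visit 12 → queue [18, 4]
Visit 18 → queue [4]
Visit 4 → queue []

16 → 1 → 6 → 7 → 10 → 13 → 17 → 5 → 3 → 8 → 11 → 2 → 9 → 15 → 14 → 12 → 18 → 4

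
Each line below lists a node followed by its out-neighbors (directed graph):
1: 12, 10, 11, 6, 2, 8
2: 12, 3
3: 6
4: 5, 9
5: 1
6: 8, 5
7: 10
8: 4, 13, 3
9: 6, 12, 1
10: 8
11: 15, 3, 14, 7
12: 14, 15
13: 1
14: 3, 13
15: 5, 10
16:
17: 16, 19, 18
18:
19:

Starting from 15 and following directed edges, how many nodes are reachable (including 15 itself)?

15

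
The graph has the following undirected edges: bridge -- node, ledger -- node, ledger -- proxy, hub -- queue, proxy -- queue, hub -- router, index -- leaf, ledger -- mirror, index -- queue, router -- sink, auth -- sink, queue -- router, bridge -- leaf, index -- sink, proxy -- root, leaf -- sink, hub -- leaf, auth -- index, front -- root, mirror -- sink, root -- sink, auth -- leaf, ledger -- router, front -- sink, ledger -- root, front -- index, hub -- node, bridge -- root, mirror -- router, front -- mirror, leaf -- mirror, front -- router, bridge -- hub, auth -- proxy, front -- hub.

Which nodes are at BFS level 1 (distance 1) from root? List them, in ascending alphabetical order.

bridge, front, ledger, proxy, sink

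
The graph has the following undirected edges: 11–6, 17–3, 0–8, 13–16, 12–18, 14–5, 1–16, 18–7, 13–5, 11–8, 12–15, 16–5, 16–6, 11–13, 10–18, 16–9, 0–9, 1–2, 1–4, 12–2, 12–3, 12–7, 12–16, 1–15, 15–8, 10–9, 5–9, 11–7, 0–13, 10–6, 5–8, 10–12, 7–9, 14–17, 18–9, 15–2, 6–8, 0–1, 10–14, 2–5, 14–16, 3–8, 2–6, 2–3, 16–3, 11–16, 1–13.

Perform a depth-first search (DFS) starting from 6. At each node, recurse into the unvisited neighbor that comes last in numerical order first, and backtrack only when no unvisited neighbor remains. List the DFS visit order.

Visit 6
6 → 16
16 → 14
14 → 17
17 → 3
3 → 12
12 → 18
18 → 10
10 → 9
9 → 7
7 → 11
11 → 13
13 → 5
5 → 8
8 → 15
15 → 2
2 → 1
1 → 4
1 → 0

6 16 14 17 3 12 18 10 9 7 11 13 5 8 15 2 1 4 0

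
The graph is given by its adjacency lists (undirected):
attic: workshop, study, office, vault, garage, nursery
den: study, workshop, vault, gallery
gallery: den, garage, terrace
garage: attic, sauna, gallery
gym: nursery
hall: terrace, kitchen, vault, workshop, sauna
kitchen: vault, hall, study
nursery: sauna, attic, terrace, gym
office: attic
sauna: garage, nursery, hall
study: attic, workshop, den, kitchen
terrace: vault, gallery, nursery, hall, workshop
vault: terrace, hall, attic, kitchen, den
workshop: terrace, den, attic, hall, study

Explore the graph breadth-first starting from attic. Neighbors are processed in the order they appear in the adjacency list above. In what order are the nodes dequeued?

Visit attic; enqueue workshop, study, office, vault, garage, nursery → queue [workshop, study, office, vault, garage, nursery]
Visit workshop; enqueue terrace, den, hall → queue [study, office, vault, garage, nursery, terrace, den, hall]
Visit study; enqueue kitchen → queue [office, vault, garage, nursery, terrace, den, hall, kitchen]
Visit office → queue [vault, garage, nursery, terrace, den, hall, kitchen]
Visit vault → queue [garage, nursery, terrace, den, hall, kitchen]
Visit garage; enqueue sauna, gallery → queue [nursery, terrace, den, hall, kitchen, sauna, gallery]
Visit nursery; enqueue gym → queue [terrace, den, hall, kitchen, sauna, gallery, gym]
Visit terrace → queue [den, hall, kitchen, sauna, gallery, gym]
Visit den → queue [hall, kitchen, sauna, gallery, gym]
Visit hall → queue [kitchen, sauna, gallery, gym]
Visit kitchen → queue [sauna, gallery, gym]
Visit sauna → queue [gallery, gym]
Visit gallery → queue [gym]
Visit gym → queue []

attic, workshop, study, office, vault, garage, nursery, terrace, den, hall, kitchen, sauna, gallery, gym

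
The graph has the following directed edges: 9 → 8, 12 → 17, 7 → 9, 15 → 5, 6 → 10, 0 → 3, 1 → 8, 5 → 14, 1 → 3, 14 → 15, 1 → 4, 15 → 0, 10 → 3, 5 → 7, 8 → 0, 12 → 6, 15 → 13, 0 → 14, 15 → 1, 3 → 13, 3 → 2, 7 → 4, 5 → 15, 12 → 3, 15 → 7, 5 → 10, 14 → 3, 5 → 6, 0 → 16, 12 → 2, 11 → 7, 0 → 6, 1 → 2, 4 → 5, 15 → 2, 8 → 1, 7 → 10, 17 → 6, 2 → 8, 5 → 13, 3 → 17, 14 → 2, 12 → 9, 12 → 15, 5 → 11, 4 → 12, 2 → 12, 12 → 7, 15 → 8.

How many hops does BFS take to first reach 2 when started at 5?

Level 0: 5
Level 1: 6, 7, 10, 11, 13, 14, 15
Level 2: 0, 1, 2, 3, 4, 8, 9
Level 3: 12, 16, 17
2 first appears at level 2.

2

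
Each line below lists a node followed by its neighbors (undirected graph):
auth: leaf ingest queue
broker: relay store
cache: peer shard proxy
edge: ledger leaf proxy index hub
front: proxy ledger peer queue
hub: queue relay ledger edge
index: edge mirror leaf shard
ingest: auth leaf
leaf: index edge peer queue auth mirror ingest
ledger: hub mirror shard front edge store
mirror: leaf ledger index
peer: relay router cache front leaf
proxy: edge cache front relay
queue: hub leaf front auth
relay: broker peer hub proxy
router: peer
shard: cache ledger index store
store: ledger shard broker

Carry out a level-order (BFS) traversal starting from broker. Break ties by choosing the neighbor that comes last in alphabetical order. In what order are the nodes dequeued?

Visit broker; enqueue store, relay → queue [store, relay]
Visit store; enqueue shard, ledger → queue [relay, shard, ledger]
Visit relay; enqueue proxy, peer, hub → queue [shard, ledger, proxy, peer, hub]
Visit shard; enqueue index, cache → queue [ledger, proxy, peer, hub, index, cache]
Visit ledger; enqueue mirror, front, edge → queue [proxy, peer, hub, index, cache, mirror, front, edge]
Visit proxy → queue [peer, hub, index, cache, mirror, front, edge]
Visit peer; enqueue router, leaf → queue [hub, index, cache, mirror, front, edge, router, leaf]
Visit hub; enqueue queue → queue [index, cache, mirror, front, edge, router, leaf, queue]
Visit index → queue [cache, mirror, front, edge, router, leaf, queue]
Visit cache → queue [mirror, front, edge, router, leaf, queue]
Visit mirror → queue [front, edge, router, leaf, queue]
Visit front → queue [edge, router, leaf, queue]
Visit edge → queue [router, leaf, queue]
Visit router → queue [leaf, queue]
Visit leaf; enqueue ingest, auth → queue [queue, ingest, auth]
Visit queue → queue [ingest, auth]
Visit ingest → queue [auth]
Visit auth → queue []

broker store relay shard ledger proxy peer hub index cache mirror front edge router leaf queue ingest auth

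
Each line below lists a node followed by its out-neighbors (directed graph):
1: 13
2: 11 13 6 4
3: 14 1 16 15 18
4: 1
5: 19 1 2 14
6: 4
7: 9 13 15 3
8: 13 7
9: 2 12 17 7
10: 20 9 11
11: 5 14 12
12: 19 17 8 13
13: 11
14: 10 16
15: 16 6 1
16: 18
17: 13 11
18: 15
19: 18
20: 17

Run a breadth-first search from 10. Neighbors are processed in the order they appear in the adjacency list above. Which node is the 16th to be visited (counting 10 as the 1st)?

15

Visit 10; enqueue 20, 9, 11 → queue [20, 9, 11]
Visit 20; enqueue 17 → queue [9, 11, 17]
Visit 9; enqueue 2, 12, 7 → queue [11, 17, 2, 12, 7]
Visit 11; enqueue 5, 14 → queue [17, 2, 12, 7, 5, 14]
Visit 17; enqueue 13 → queue [2, 12, 7, 5, 14, 13]
Visit 2; enqueue 6, 4 → queue [12, 7, 5, 14, 13, 6, 4]
Visit 12; enqueue 19, 8 → queue [7, 5, 14, 13, 6, 4, 19, 8]
Visit 7; enqueue 15, 3 → queue [5, 14, 13, 6, 4, 19, 8, 15, 3]
Visit 5; enqueue 1 → queue [14, 13, 6, 4, 19, 8, 15, 3, 1]
Visit 14; enqueue 16 → queue [13, 6, 4, 19, 8, 15, 3, 1, 16]
Visit 13 → queue [6, 4, 19, 8, 15, 3, 1, 16]
Visit 6 → queue [4, 19, 8, 15, 3, 1, 16]
Visit 4 → queue [19, 8, 15, 3, 1, 16]
Visit 19; enqueue 18 → queue [8, 15, 3, 1, 16, 18]
Visit 8 → queue [15, 3, 1, 16, 18]
Visit 15 → queue [3, 1, 16, 18]
Visit 3 → queue [1, 16, 18]
Visit 1 → queue [16, 18]
Visit 16 → queue [18]
Visit 18 → queue []

Visit order: 10, 20, 9, 11, 17, 2, 12, 7, 5, 14, 13, 6, 4, 19, 8, 15, 3, 1, 16, 18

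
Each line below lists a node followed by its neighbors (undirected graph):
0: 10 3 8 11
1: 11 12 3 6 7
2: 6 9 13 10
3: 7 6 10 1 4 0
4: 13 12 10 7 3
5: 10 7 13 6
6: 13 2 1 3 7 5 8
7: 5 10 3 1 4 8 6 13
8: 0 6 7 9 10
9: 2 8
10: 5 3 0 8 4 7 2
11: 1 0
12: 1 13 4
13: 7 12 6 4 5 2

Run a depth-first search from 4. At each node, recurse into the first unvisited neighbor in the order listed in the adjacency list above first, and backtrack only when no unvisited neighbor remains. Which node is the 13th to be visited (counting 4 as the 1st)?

Visit 4
4 → 13
13 → 7
7 → 5
5 → 10
10 → 3
3 → 6
6 → 2
2 → 9
9 → 8
8 → 0
0 → 11
11 → 1
1 → 12

Visit order: 4, 13, 7, 5, 10, 3, 6, 2, 9, 8, 0, 11, 1, 12

1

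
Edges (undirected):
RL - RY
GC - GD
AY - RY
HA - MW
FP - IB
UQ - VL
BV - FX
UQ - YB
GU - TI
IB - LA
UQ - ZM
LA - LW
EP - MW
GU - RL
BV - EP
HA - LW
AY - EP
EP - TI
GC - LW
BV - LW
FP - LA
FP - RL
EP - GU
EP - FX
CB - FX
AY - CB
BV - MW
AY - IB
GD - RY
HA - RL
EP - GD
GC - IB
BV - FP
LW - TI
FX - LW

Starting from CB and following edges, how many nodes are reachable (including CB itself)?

17

BFS from CB visits: CB, AY, FX, EP, IB, RY, BV, LW, GD, GU, MW, TI, FP, GC, LA, RL, HA
Reachable nodes: 17 of 21 total.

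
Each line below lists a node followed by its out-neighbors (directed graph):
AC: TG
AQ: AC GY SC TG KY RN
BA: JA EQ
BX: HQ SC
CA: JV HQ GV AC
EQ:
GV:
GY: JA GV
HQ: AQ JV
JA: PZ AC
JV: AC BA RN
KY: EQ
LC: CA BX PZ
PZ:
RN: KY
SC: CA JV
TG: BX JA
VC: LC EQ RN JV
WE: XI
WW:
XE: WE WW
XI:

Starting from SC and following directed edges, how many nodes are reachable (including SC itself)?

BFS from SC visits: SC, CA, JV, AC, GV, HQ, BA, RN, TG, AQ, EQ, JA, KY, BX, GY, PZ
Reachable nodes: 16 of 22 total.

16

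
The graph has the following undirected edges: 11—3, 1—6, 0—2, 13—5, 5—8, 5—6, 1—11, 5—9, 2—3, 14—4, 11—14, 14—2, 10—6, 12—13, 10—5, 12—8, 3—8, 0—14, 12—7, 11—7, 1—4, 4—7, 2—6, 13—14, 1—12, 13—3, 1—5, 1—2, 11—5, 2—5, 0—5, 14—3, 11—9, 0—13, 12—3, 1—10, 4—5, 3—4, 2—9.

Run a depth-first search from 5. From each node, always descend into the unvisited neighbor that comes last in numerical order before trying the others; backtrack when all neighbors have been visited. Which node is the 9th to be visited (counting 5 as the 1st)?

1

Visit 5
5 → 13
13 → 14
14 → 11
11 → 9
9 → 2
2 → 6
6 → 10
10 → 1
1 → 12
12 → 8
8 → 3
3 → 4
4 → 7
2 → 0

Visit order: 5, 13, 14, 11, 9, 2, 6, 10, 1, 12, 8, 3, 4, 7, 0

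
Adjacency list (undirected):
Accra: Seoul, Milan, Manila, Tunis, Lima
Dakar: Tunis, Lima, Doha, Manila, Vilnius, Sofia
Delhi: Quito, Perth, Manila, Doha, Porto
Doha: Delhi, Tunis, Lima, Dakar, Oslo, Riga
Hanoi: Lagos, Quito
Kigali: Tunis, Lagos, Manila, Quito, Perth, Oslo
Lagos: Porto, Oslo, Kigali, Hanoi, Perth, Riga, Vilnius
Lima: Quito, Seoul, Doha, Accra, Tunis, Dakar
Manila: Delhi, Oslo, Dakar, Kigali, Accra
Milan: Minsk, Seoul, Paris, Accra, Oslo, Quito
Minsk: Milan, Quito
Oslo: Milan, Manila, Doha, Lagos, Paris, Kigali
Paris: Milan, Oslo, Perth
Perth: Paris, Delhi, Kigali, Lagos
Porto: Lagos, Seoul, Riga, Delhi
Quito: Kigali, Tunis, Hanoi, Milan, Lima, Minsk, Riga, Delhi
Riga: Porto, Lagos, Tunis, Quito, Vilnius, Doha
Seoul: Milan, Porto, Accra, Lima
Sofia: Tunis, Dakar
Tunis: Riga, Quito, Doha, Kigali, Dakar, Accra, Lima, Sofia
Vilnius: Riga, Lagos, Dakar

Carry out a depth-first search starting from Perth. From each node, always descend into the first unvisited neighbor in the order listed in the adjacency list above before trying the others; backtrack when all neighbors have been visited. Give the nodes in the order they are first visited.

Visit Perth
Perth → Paris
Paris → Milan
Milan → Minsk
Minsk → Quito
Quito → Kigali
Kigali → Tunis
Tunis → Riga
Riga → Porto
Porto → Lagos
Lagos → Oslo
Oslo → Manila
Manila → Delhi
Delhi → Doha
Doha → Lima
Lima → Seoul
Seoul → Accra
Lima → Dakar
Dakar → Vilnius
Dakar → Sofia
Lagos → Hanoi

Perth Paris Milan Minsk Quito Kigali Tunis Riga Porto Lagos Oslo Manila Delhi Doha Lima Seoul Accra Dakar Vilnius Sofia Hanoi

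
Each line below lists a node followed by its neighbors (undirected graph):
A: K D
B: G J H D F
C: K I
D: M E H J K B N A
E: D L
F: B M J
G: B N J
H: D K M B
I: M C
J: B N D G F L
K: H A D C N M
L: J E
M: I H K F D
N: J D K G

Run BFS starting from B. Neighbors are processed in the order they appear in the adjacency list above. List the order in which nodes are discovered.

Visit B; enqueue G, J, H, D, F → queue [G, J, H, D, F]
Visit G; enqueue N → queue [J, H, D, F, N]
Visit J; enqueue L → queue [H, D, F, N, L]
Visit H; enqueue K, M → queue [D, F, N, L, K, M]
Visit D; enqueue E, A → queue [F, N, L, K, M, E, A]
Visit F → queue [N, L, K, M, E, A]
Visit N → queue [L, K, M, E, A]
Visit L → queue [K, M, E, A]
Visit K; enqueue C → queue [M, E, A, C]
Visit M; enqueue I → queue [E, A, C, I]
Visit E → queue [A, C, I]
Visit A → queue [C, I]
Visit C → queue [I]
Visit I → queue []

B → G → J → H → D → F → N → L → K → M → E → A → C → I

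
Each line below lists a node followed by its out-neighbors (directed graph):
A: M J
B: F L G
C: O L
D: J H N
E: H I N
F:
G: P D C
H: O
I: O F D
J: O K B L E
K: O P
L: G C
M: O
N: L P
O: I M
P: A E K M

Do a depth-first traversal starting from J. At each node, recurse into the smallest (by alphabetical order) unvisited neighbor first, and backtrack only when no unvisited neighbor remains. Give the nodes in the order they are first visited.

Visit J
J → B
B → F
B → G
G → C
C → L
C → O
O → I
I → D
D → H
D → N
N → P
P → A
A → M
P → E
P → K

J B F G C L O I D H N P A M E K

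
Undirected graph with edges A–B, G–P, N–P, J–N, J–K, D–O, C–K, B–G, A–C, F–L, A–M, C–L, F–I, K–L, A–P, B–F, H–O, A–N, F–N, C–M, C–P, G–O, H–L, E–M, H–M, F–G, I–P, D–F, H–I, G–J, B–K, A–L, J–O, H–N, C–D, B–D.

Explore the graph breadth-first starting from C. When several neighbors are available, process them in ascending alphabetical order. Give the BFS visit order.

Visit C; enqueue A, D, K, L, M, P → queue [A, D, K, L, M, P]
Visit A; enqueue B, N → queue [D, K, L, M, P, B, N]
Visit D; enqueue F, O → queue [K, L, M, P, B, N, F, O]
Visit K; enqueue J → queue [L, M, P, B, N, F, O, J]
Visit L; enqueue H → queue [M, P, B, N, F, O, J, H]
Visit M; enqueue E → queue [P, B, N, F, O, J, H, E]
Visit P; enqueue G, I → queue [B, N, F, O, J, H, E, G, I]
Visit B → queue [N, F, O, J, H, E, G, I]
Visit N → queue [F, O, J, H, E, G, I]
Visit F → queue [O, J, H, E, G, I]
Visit O → queue [J, H, E, G, I]
Visit J → queue [H, E, G, I]
Visit H → queue [E, G, I]
Visit E → queue [G, I]
Visit G → queue [I]
Visit I → queue []

C, A, D, K, L, M, P, B, N, F, O, J, H, E, G, I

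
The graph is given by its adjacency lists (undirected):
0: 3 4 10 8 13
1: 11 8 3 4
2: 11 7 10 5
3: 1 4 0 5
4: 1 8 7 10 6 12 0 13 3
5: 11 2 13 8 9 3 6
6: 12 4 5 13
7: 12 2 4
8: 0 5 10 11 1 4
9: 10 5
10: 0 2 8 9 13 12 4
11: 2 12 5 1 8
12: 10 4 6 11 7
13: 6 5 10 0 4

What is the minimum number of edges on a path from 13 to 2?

2

Level 0: 13
Level 1: 0, 4, 5, 6, 10
Level 2: 1, 2, 3, 7, 8, 9, 11, 12
2 first appears at level 2.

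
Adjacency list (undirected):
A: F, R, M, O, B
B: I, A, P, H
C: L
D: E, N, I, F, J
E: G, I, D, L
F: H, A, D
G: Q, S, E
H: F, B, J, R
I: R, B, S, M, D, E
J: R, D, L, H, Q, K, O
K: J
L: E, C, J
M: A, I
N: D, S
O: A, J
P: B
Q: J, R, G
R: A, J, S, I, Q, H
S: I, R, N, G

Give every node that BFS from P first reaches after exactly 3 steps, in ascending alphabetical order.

D, E, F, J, M, O, R, S

Level 0: P
Level 1: B
Level 2: A, H, I
Level 3: D, E, F, J, M, O, R, S
Level 4: G, K, L, N, Q
Level 5: C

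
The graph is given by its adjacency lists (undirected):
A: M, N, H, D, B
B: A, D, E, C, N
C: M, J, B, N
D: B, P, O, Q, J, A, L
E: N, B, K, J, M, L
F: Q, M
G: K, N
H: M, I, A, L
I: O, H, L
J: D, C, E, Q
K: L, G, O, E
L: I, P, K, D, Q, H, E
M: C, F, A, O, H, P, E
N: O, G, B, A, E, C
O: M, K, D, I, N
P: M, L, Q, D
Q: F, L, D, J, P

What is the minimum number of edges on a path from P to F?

Level 0: P
Level 1: D, L, M, Q
Level 2: A, B, C, E, F, H, I, J, K, O
Level 3: G, N
F first appears at level 2.

2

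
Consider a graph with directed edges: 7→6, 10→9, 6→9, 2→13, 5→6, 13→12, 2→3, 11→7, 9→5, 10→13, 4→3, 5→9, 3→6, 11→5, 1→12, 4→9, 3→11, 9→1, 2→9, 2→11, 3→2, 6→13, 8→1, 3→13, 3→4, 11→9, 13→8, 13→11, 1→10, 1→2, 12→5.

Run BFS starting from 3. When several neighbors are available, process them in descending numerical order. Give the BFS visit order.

3, 13, 11, 6, 4, 2, 12, 8, 9, 7, 5, 1, 10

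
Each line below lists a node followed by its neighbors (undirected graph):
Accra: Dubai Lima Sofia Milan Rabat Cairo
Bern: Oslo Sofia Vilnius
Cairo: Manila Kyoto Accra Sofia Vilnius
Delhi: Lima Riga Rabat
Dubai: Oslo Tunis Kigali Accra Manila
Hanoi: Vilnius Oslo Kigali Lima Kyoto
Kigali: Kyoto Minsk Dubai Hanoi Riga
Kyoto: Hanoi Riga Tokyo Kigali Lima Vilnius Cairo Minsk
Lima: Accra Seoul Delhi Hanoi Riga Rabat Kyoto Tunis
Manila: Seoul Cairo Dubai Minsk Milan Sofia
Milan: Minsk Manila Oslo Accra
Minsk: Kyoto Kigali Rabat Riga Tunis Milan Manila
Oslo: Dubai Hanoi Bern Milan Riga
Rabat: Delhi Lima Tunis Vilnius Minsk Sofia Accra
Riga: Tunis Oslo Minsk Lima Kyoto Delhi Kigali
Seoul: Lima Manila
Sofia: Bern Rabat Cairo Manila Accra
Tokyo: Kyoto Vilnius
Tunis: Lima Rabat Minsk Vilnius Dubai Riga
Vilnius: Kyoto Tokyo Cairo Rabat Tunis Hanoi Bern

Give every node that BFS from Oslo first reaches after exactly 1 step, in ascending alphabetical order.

Level 0: Oslo
Level 1: Bern, Dubai, Hanoi, Milan, Riga
Level 2: Accra, Delhi, Kigali, Kyoto, Lima, Manila, Minsk, Sofia, Tunis, Vilnius
Level 3: Cairo, Rabat, Seoul, Tokyo

Bern, Dubai, Hanoi, Milan, Riga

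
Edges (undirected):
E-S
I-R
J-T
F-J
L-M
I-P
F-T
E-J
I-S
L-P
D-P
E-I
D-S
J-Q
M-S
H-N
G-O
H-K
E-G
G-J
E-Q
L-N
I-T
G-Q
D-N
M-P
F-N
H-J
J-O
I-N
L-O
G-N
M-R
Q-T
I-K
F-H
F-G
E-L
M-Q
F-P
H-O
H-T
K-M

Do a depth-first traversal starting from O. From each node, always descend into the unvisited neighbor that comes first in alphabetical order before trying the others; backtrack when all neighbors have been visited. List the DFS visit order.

O, G, E, I, K, H, F, J, Q, M, L, N, D, P, S, R, T

Visit O
O → G
G → E
E → I
I → K
K → H
H → F
F → J
J → Q
Q → M
M → L
L → N
N → D
D → P
D → S
M → R
Q → T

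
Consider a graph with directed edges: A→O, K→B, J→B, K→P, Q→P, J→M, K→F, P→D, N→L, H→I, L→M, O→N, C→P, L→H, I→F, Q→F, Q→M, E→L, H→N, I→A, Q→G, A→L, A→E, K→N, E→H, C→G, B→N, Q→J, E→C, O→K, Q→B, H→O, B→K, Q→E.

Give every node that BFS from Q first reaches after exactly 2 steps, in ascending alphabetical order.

Level 0: Q
Level 1: B, E, F, G, J, M, P
Level 2: C, D, H, K, L, N
Level 3: I, O
Level 4: A

C, D, H, K, L, N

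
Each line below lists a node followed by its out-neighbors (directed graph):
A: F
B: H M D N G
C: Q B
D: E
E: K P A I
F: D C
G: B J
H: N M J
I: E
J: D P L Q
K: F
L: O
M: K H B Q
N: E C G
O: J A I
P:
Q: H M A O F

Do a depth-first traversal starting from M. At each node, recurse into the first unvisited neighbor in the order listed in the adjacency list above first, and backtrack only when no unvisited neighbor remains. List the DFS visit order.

M → K → F → D → E → P → A → I → C → Q → H → N → G → B → J → L → O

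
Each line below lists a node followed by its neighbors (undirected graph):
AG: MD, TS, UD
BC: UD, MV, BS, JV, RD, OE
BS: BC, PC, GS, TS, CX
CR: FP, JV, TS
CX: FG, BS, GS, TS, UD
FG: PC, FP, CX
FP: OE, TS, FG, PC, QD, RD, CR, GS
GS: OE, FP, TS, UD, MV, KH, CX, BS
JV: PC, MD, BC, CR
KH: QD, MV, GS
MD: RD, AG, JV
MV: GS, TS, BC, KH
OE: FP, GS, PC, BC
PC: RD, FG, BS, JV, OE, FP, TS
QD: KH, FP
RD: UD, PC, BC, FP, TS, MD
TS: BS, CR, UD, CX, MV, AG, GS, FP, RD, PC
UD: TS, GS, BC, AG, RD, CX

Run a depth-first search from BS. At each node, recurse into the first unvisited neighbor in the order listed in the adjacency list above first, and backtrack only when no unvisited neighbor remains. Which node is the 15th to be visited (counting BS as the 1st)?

Visit BS
BS → BC
BC → UD
UD → TS
TS → CR
CR → FP
FP → OE
OE → GS
GS → MV
MV → KH
KH → QD
GS → CX
CX → FG
FG → PC
PC → RD
RD → MD
MD → AG
MD → JV

Visit order: BS, BC, UD, TS, CR, FP, OE, GS, MV, KH, QD, CX, FG, PC, RD, MD, AG, JV

RD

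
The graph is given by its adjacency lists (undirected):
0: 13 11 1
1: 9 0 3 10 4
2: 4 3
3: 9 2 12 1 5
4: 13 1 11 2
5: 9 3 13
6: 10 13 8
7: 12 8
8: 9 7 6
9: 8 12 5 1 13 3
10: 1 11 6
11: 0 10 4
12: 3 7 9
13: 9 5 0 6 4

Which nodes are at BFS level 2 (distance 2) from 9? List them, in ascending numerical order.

0, 2, 4, 6, 7, 10

Level 0: 9
Level 1: 1, 3, 5, 8, 12, 13
Level 2: 0, 2, 4, 6, 7, 10
Level 3: 11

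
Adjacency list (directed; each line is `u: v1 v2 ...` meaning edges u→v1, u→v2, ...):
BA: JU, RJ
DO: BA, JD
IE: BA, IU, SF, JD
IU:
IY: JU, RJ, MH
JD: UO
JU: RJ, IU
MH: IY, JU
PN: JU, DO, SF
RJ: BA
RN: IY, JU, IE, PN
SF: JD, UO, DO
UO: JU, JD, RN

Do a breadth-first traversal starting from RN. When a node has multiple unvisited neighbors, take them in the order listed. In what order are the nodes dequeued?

RN → IY → JU → IE → PN → RJ → MH → IU → BA → SF → JD → DO → UO

Visit RN; enqueue IY, JU, IE, PN → queue [IY, JU, IE, PN]
Visit IY; enqueue RJ, MH → queue [JU, IE, PN, RJ, MH]
Visit JU; enqueue IU → queue [IE, PN, RJ, MH, IU]
Visit IE; enqueue BA, SF, JD → queue [PN, RJ, MH, IU, BA, SF, JD]
Visit PN; enqueue DO → queue [RJ, MH, IU, BA, SF, JD, DO]
Visit RJ → queue [MH, IU, BA, SF, JD, DO]
Visit MH → queue [IU, BA, SF, JD, DO]
Visit IU → queue [BA, SF, JD, DO]
Visit BA → queue [SF, JD, DO]
Visit SF; enqueue UO → queue [JD, DO, UO]
Visit JD → queue [DO, UO]
Visit DO → queue [UO]
Visit UO → queue []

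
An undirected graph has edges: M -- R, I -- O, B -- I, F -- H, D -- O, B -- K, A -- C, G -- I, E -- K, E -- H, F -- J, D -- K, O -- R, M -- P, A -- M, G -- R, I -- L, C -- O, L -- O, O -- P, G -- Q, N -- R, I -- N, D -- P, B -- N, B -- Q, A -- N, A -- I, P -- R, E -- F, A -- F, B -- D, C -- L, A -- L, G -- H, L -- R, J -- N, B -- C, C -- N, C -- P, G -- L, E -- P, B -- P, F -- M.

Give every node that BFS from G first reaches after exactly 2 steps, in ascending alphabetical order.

A, B, C, E, F, M, N, O, P

Level 0: G
Level 1: H, I, L, Q, R
Level 2: A, B, C, E, F, M, N, O, P
Level 3: D, J, K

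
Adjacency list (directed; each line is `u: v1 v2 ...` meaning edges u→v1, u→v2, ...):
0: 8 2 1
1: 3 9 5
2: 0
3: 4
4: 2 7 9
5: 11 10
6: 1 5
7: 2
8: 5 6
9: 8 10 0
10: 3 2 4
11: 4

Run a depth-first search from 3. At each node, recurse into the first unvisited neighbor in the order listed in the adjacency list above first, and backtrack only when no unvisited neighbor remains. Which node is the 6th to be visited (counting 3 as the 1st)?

Visit 3
3 → 4
4 → 2
2 → 0
0 → 8
8 → 5
5 → 11
5 → 10
8 → 6
6 → 1
1 → 9
4 → 7

Visit order: 3, 4, 2, 0, 8, 5, 11, 10, 6, 1, 9, 7

5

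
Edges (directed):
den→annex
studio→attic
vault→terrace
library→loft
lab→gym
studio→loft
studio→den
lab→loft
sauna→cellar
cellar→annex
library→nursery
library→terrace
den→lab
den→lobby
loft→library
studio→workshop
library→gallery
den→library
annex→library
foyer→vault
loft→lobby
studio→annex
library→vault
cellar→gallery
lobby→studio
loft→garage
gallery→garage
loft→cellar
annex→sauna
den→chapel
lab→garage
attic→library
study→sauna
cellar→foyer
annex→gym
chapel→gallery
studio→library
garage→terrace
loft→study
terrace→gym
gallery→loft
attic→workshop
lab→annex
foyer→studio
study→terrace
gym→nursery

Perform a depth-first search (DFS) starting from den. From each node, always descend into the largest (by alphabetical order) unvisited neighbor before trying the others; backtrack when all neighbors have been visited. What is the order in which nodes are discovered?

den, lobby, studio, workshop, loft, study, terrace, gym, nursery, sauna, cellar, gallery, garage, foyer, vault, annex, library, attic, lab, chapel

Visit den
den → lobby
lobby → studio
studio → workshop
studio → loft
loft → study
study → terrace
terrace → gym
gym → nursery
study → sauna
sauna → cellar
cellar → gallery
gallery → garage
cellar → foyer
foyer → vault
cellar → annex
annex → library
studio → attic
den → lab
den → chapel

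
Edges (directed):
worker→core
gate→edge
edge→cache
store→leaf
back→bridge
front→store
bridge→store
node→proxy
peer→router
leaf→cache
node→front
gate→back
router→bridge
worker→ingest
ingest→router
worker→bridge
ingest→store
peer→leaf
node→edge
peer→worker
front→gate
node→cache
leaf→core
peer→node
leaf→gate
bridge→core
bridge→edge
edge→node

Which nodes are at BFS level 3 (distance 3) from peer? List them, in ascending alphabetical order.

Level 0: peer
Level 1: leaf, node, router, worker
Level 2: bridge, cache, core, edge, front, gate, ingest, proxy
Level 3: back, store

back, store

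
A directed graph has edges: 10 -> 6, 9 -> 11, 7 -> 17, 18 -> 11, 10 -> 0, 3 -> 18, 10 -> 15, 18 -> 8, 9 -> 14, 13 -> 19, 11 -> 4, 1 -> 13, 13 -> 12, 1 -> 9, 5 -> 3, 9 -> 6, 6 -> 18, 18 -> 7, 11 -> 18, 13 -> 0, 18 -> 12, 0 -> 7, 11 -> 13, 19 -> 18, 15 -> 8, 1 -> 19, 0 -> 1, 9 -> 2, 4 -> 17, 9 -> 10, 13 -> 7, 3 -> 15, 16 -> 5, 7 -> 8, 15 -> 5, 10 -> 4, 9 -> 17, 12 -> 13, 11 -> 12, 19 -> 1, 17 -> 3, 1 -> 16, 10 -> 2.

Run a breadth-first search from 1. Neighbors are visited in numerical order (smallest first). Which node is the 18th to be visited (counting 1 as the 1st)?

15

Visit 1; enqueue 9, 13, 16, 19 → queue [9, 13, 16, 19]
Visit 9; enqueue 2, 6, 10, 11, 14, 17 → queue [13, 16, 19, 2, 6, 10, 11, 14, 17]
Visit 13; enqueue 0, 7, 12 → queue [16, 19, 2, 6, 10, 11, 14, 17, 0, 7, 12]
Visit 16; enqueue 5 → queue [19, 2, 6, 10, 11, 14, 17, 0, 7, 12, 5]
Visit 19; enqueue 18 → queue [2, 6, 10, 11, 14, 17, 0, 7, 12, 5, 18]
Visit 2 → queue [6, 10, 11, 14, 17, 0, 7, 12, 5, 18]
Visit 6 → queue [10, 11, 14, 17, 0, 7, 12, 5, 18]
Visit 10; enqueue 4, 15 → queue [11, 14, 17, 0, 7, 12, 5, 18, 4, 15]
Visit 11 → queue [14, 17, 0, 7, 12, 5, 18, 4, 15]
Visit 14 → queue [17, 0, 7, 12, 5, 18, 4, 15]
Visit 17; enqueue 3 → queue [0, 7, 12, 5, 18, 4, 15, 3]
Visit 0 → queue [7, 12, 5, 18, 4, 15, 3]
Visit 7; enqueue 8 → queue [12, 5, 18, 4, 15, 3, 8]
Visit 12 → queue [5, 18, 4, 15, 3, 8]
Visit 5 → queue [18, 4, 15, 3, 8]
Visit 18 → queue [4, 15, 3, 8]
Visit 4 → queue [15, 3, 8]
Visit 15 → queue [3, 8]
Visit 3 → queue [8]
Visit 8 → queue []

Visit order: 1, 9, 13, 16, 19, 2, 6, 10, 11, 14, 17, 0, 7, 12, 5, 18, 4, 15, 3, 8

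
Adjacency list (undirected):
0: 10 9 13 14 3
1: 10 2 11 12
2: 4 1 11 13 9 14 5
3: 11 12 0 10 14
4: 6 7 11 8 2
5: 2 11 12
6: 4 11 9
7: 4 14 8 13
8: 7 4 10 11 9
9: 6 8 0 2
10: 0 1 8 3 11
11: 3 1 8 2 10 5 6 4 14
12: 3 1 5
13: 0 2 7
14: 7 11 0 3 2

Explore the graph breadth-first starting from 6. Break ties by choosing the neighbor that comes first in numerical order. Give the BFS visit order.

6, 4, 9, 11, 2, 7, 8, 0, 1, 3, 5, 10, 14, 13, 12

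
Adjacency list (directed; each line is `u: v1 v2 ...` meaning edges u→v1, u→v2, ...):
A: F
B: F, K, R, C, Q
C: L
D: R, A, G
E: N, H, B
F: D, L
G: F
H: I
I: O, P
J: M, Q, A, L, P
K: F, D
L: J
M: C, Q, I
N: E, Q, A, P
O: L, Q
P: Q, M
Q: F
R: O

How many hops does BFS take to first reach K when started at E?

2

Level 0: E
Level 1: B, H, N
Level 2: A, C, F, I, K, P, Q, R
Level 3: D, L, M, O
Level 4: G, J
K first appears at level 2.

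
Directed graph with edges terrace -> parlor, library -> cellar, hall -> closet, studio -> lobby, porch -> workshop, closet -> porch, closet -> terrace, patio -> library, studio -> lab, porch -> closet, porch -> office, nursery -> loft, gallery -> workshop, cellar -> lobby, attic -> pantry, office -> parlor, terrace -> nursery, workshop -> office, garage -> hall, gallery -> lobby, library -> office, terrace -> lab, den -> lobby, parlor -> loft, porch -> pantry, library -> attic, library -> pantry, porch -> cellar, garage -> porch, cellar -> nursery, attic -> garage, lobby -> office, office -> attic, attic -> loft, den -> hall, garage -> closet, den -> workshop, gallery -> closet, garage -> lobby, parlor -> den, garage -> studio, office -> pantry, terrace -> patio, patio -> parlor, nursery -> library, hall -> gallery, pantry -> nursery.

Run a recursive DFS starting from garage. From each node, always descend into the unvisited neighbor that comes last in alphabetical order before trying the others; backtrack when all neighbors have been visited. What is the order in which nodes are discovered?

Visit garage
garage → studio
studio → lobby
lobby → office
office → parlor
parlor → loft
parlor → den
den → workshop
den → hall
hall → gallery
gallery → closet
closet → terrace
terrace → patio
patio → library
library → pantry
pantry → nursery
library → cellar
library → attic
terrace → lab
closet → porch

garage, studio, lobby, office, parlor, loft, den, workshop, hall, gallery, closet, terrace, patio, library, pantry, nursery, cellar, attic, lab, porch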